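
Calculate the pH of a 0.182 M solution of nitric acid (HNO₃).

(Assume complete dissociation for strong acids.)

[H⁺] = 0.182 M for strong acid. pH = -log[H⁺] = -log(0.182)

pH = 0.74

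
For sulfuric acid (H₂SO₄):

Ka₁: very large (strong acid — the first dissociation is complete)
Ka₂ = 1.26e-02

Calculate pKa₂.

pKa₂ = -log(Ka₂) = -log(1.26e-02) = 1.90.

pK_{a2} = 1.90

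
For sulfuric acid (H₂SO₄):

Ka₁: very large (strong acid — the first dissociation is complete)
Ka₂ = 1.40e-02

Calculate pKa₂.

pKa₂ = -log(Ka₂) = -log(1.40e-02) = 1.85.

pK_{a2} = 1.85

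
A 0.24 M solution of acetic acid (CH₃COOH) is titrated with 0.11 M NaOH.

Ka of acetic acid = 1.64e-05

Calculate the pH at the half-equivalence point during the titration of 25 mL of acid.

At half-equivalence [HA] = [A⁻], so Henderson-Hasselbalch gives pH = pKa = -log(1.64e-05) = 4.79.

pH = pKa = 4.79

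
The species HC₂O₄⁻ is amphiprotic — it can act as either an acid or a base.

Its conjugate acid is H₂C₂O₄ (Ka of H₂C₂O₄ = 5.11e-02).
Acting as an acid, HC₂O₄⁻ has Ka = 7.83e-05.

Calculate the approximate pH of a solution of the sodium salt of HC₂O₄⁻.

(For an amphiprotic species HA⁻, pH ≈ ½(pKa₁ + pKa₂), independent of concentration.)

pKa₁ = -log(5.11e-02) = 1.29; pKa₂ = -log(7.83e-05) = 4.11. For an amphiprotic species, pH ≈ ½(pKa₁ + pKa₂) = ½(1.29 + 4.11) = 2.70.

pH = 2.70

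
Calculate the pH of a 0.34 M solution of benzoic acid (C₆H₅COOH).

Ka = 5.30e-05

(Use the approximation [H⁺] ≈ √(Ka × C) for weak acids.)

[H⁺] = √(Ka × C) = √(5.30e-05 × 0.34) = 4.2450e-03. pH = -log(4.2450e-03)

pH = 2.37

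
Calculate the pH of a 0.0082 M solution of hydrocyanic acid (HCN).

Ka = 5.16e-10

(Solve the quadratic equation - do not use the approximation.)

x² + Ka×x - Ka×C = 0. Using quadratic formula: [H⁺] = 2.0567e-06

pH = 5.69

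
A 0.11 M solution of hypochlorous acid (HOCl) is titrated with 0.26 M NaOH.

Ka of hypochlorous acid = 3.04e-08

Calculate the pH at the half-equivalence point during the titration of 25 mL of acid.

At half-equivalence [HA] = [A⁻], so Henderson-Hasselbalch gives pH = pKa = -log(3.04e-08) = 7.52.

pH = pKa = 7.52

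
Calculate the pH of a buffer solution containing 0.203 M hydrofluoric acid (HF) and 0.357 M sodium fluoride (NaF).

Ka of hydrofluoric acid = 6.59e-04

pKa = -log(6.59e-04) = 3.18. pH = pKa + log([A⁻]/[HA]) = 3.18 + log(0.357/0.203)

pH = 3.43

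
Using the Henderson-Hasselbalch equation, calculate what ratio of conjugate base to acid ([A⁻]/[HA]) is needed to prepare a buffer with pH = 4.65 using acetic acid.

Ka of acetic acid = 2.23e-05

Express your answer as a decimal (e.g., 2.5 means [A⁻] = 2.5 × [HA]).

pKa = -log(2.23e-05) = 4.6517. pH = pKa + log([A⁻]/[HA]), so log([A⁻]/[HA]) = pH − pKa = 4.65 − 4.6517 = -0.0017. [A⁻]/[HA] = 10^(-0.0017) = 0.996

[A⁻]/[HA] = 0.996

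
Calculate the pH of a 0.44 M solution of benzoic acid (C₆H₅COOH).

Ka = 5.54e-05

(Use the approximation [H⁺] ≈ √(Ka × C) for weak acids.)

[H⁺] = √(Ka × C) = √(5.54e-05 × 0.44) = 4.9372e-03. pH = -log(4.9372e-03)

pH = 2.31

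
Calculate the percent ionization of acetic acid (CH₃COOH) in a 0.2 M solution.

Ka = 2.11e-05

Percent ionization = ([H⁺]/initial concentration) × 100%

Using Ka equilibrium: x² + Ka×x - Ka×C = 0. Solving: [H⁺] = 2.0437e-03. Percent = (2.0437e-03/0.2) × 100

Percent ionization = 1.02%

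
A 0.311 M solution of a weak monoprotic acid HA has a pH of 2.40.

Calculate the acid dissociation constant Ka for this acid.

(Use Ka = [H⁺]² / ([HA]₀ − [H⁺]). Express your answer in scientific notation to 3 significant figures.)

[H⁺] = 10^(−pH) = 10^(−2.40) = 3.981e-03 M. For HA ⇌ H⁺ + A⁻, Ka = [H⁺][A⁻]/[HA] = [H⁺]² / ([HA]₀ − [H⁺]) = (3.981e-03)² / (0.311 − 3.981e-03) = 5.16e-05.

K_a = 5.16e-05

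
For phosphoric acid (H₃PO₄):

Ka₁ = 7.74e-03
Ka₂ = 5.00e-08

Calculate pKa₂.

pKa₂ = -log(Ka₂) = -log(5.00e-08) = 7.30.

pK_{a2} = 7.30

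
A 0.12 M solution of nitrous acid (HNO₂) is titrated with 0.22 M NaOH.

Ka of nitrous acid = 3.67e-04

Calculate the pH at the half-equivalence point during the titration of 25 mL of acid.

At half-equivalence [HA] = [A⁻], so Henderson-Hasselbalch gives pH = pKa = -log(3.67e-04) = 3.44.

pH = pKa = 3.44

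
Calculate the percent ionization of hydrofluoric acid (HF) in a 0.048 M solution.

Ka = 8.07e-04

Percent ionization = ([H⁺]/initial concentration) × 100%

Using Ka equilibrium: x² + Ka×x - Ka×C = 0. Solving: [H⁺] = 5.8334e-03. Percent = (5.8334e-03/0.048) × 100

Percent ionization = 12.2%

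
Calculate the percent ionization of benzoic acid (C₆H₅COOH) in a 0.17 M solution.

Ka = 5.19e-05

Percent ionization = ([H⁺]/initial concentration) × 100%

Using Ka equilibrium: x² + Ka×x - Ka×C = 0. Solving: [H⁺] = 2.9445e-03. Percent = (2.9445e-03/0.17) × 100

Percent ionization = 1.73%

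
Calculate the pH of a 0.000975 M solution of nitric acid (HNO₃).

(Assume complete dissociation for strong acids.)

[H⁺] = 0.000975 M for strong acid. pH = -log[H⁺] = -log(0.000975)

pH = 3.01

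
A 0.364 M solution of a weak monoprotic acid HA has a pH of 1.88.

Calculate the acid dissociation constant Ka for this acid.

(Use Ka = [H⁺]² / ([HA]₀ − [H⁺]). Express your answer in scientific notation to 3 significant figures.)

[H⁺] = 10^(−pH) = 10^(−1.88) = 1.318e-02 M. For HA ⇌ H⁺ + A⁻, Ka = [H⁺][A⁻]/[HA] = [H⁺]² / ([HA]₀ − [H⁺]) = (1.318e-02)² / (0.364 − 1.318e-02) = 4.95e-04.

K_a = 4.95e-04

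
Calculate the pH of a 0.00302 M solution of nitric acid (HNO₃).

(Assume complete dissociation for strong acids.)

[H⁺] = 0.00302 M for strong acid. pH = -log[H⁺] = -log(0.00302)

pH = 2.52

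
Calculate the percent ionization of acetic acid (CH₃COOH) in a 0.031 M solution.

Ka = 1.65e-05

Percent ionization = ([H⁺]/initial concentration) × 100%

Using Ka equilibrium: x² + Ka×x - Ka×C = 0. Solving: [H⁺] = 7.0699e-04. Percent = (7.0699e-04/0.031) × 100

Percent ionization = 2.28%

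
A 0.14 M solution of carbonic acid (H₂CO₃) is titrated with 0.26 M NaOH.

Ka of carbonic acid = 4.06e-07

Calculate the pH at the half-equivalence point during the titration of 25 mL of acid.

At half-equivalence [HA] = [A⁻], so Henderson-Hasselbalch gives pH = pKa = -log(4.06e-07) = 6.39.

pH = pKa = 6.39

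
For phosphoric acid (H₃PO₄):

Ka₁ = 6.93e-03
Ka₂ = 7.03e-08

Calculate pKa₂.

pKa₂ = -log(Ka₂) = -log(7.03e-08) = 7.15.

pK_{a2} = 7.15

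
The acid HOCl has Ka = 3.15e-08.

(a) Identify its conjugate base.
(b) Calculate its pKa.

(a) The conjugate base is formed by removing one H⁺ from HOCl, giving OCl⁻. (b) pKa = -log(Ka) = -log(3.15e-08) = 7.50.

Conjugate base: OCl⁻; pK_a = 7.50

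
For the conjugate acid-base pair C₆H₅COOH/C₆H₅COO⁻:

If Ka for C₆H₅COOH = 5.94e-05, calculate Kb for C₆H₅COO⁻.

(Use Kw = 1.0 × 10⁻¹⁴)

For a conjugate pair Ka × Kb = Kw, so Kb = Kw/Ka = 1.0 × 10⁻¹⁴ / 5.94e-05 = 1.68e-10.

K_b = 1.68e-10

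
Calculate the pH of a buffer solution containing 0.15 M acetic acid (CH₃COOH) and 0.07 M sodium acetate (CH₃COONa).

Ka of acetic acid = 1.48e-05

pKa = -log(1.48e-05) = 4.83. pH = pKa + log([A⁻]/[HA]) = 4.83 + log(0.07/0.15)

pH = 4.50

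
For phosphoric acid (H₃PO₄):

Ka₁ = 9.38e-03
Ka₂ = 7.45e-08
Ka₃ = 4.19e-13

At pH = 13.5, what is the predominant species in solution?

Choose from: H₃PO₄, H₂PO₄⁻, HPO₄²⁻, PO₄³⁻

pKa₁ = 2.03, pKa₂ = 7.13, pKa₃ = 12.38. For a polyprotic acid the predominant species crosses at each pKa: below pKa_n the protonated form dominates, above it the deprotonated form does. At pH = 13.5, the predominant species is PO₄³⁻.

PO₄³⁻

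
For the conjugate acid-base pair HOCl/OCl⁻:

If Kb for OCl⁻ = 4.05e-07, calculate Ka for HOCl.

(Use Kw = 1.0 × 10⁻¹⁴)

For a conjugate pair Ka × Kb = Kw, so Ka = Kw/Kb = 1.0 × 10⁻¹⁴ / 4.05e-07 = 2.47e-08.

K_a = 2.47e-08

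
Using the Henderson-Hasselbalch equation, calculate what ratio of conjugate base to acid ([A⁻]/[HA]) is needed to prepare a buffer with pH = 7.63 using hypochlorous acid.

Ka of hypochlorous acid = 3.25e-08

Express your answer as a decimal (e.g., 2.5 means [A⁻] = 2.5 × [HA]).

pKa = -log(3.25e-08) = 7.4881. pH = pKa + log([A⁻]/[HA]), so log([A⁻]/[HA]) = pH − pKa = 7.63 − 7.4881 = 0.1419. [A⁻]/[HA] = 10^(0.1419) = 1.39

[A⁻]/[HA] = 1.39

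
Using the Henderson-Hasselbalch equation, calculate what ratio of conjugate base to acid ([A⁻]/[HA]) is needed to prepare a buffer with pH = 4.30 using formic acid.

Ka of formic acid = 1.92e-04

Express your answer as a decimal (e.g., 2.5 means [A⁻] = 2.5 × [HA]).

pKa = -log(1.92e-04) = 3.7167. pH = pKa + log([A⁻]/[HA]), so log([A⁻]/[HA]) = pH − pKa = 4.30 − 3.7167 = 0.5833. [A⁻]/[HA] = 10^(0.5833) = 3.83

[A⁻]/[HA] = 3.83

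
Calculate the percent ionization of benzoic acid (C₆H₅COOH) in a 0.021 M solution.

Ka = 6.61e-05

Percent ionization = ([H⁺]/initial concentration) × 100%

Using Ka equilibrium: x² + Ka×x - Ka×C = 0. Solving: [H⁺] = 1.1456e-03. Percent = (1.1456e-03/0.021) × 100

Percent ionization = 5.46%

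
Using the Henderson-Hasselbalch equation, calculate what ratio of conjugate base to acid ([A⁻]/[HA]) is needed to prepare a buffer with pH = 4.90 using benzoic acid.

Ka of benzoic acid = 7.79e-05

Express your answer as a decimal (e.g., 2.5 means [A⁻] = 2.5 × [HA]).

pKa = -log(7.79e-05) = 4.1085. pH = pKa + log([A⁻]/[HA]), so log([A⁻]/[HA]) = pH − pKa = 4.90 − 4.1085 = 0.7915. [A⁻]/[HA] = 10^(0.7915) = 6.19

[A⁻]/[HA] = 6.19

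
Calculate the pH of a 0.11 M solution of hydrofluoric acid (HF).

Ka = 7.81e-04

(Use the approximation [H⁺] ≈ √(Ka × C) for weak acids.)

[H⁺] = √(Ka × C) = √(7.81e-04 × 0.11) = 9.2688e-03. pH = -log(9.2688e-03)

pH = 2.03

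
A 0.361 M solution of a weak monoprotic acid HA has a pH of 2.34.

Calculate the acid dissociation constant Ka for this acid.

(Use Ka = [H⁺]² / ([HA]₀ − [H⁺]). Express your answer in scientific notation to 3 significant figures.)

[H⁺] = 10^(−pH) = 10^(−2.34) = 4.571e-03 M. For HA ⇌ H⁺ + A⁻, Ka = [H⁺][A⁻]/[HA] = [H⁺]² / ([HA]₀ − [H⁺]) = (4.571e-03)² / (0.361 − 4.571e-03) = 5.86e-05.

K_a = 5.86e-05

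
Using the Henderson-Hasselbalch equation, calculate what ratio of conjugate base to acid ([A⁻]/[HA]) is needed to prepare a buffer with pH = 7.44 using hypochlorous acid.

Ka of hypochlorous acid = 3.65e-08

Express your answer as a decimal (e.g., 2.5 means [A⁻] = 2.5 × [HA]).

pKa = -log(3.65e-08) = 7.4377. pH = pKa + log([A⁻]/[HA]), so log([A⁻]/[HA]) = pH − pKa = 7.44 − 7.4377 = 0.0023. [A⁻]/[HA] = 10^(0.0023) = 1.01

[A⁻]/[HA] = 1.01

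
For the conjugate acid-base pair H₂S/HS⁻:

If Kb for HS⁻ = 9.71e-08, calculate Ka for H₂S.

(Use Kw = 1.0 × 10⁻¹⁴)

For a conjugate pair Ka × Kb = Kw, so Ka = Kw/Kb = 1.0 × 10⁻¹⁴ / 9.71e-08 = 1.03e-07.

K_a = 1.03e-07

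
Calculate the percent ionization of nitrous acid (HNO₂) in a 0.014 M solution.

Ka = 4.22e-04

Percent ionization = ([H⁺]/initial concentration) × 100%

Using Ka equilibrium: x² + Ka×x - Ka×C = 0. Solving: [H⁺] = 2.2288e-03. Percent = (2.2288e-03/0.014) × 100

Percent ionization = 15.9%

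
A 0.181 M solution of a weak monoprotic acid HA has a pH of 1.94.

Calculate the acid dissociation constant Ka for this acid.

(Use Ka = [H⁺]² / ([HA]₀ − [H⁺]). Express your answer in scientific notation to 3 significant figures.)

[H⁺] = 10^(−pH) = 10^(−1.94) = 1.148e-02 M. For HA ⇌ H⁺ + A⁻, Ka = [H⁺][A⁻]/[HA] = [H⁺]² / ([HA]₀ − [H⁺]) = (1.148e-02)² / (0.181 − 1.148e-02) = 7.78e-04.

K_a = 7.78e-04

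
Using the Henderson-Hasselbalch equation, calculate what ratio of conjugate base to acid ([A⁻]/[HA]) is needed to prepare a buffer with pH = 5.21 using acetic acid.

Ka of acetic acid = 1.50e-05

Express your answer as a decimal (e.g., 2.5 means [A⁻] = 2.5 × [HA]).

pKa = -log(1.50e-05) = 4.8239. pH = pKa + log([A⁻]/[HA]), so log([A⁻]/[HA]) = pH − pKa = 5.21 − 4.8239 = 0.3861. [A⁻]/[HA] = 10^(0.3861) = 2.43

[A⁻]/[HA] = 2.43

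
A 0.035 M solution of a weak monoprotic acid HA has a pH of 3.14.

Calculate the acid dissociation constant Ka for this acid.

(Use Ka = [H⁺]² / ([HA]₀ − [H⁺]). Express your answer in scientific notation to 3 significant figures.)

[H⁺] = 10^(−pH) = 10^(−3.14) = 7.244e-04 M. For HA ⇌ H⁺ + A⁻, Ka = [H⁺][A⁻]/[HA] = [H⁺]² / ([HA]₀ − [H⁺]) = (7.244e-04)² / (0.035 − 7.244e-04) = 1.53e-05.

K_a = 1.53e-05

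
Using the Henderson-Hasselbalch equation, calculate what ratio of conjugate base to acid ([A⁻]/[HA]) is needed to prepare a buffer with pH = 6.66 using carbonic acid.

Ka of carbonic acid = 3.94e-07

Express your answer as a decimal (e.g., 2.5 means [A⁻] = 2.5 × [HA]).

pKa = -log(3.94e-07) = 6.4045. pH = pKa + log([A⁻]/[HA]), so log([A⁻]/[HA]) = pH − pKa = 6.66 − 6.4045 = 0.2555. [A⁻]/[HA] = 10^(0.2555) = 1.80

[A⁻]/[HA] = 1.80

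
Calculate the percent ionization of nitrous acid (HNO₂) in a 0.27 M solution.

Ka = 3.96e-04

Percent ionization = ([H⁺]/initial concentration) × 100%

Using Ka equilibrium: x² + Ka×x - Ka×C = 0. Solving: [H⁺] = 1.0144e-02. Percent = (1.0144e-02/0.27) × 100

Percent ionization = 3.76%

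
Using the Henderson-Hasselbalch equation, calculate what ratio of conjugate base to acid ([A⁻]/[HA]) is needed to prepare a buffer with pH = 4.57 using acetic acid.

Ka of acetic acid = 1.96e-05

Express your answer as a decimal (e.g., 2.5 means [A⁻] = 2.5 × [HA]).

pKa = -log(1.96e-05) = 4.7077. pH = pKa + log([A⁻]/[HA]), so log([A⁻]/[HA]) = pH − pKa = 4.57 − 4.7077 = -0.1377. [A⁻]/[HA] = 10^(-0.1377) = 0.728

[A⁻]/[HA] = 0.728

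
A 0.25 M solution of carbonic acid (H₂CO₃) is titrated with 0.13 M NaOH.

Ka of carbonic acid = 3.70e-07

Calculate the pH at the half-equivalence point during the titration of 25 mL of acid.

At half-equivalence [HA] = [A⁻], so Henderson-Hasselbalch gives pH = pKa = -log(3.70e-07) = 6.43.

pH = pKa = 6.43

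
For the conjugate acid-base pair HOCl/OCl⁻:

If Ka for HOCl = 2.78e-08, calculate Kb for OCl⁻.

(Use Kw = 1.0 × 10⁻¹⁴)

For a conjugate pair Ka × Kb = Kw, so Kb = Kw/Ka = 1.0 × 10⁻¹⁴ / 2.78e-08 = 3.60e-07.

K_b = 3.60e-07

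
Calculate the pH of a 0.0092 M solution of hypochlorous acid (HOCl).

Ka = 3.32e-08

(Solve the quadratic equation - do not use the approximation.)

x² + Ka×x - Ka×C = 0. Using quadratic formula: [H⁺] = 1.7460e-05

pH = 4.76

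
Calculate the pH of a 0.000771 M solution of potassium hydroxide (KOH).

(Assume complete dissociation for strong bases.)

[OH⁻] = 0.000771 M for strong base. pOH = -log[OH⁻] = 3.11, pH = 14 - pOH

pH = 10.89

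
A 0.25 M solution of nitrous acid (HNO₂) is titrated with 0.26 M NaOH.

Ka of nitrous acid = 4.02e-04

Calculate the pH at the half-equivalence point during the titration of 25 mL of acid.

At half-equivalence [HA] = [A⁻], so Henderson-Hasselbalch gives pH = pKa = -log(4.02e-04) = 3.40.

pH = pKa = 3.40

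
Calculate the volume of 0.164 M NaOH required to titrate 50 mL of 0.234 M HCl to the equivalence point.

At equivalence: moles acid = moles base. moles HCl = 0.234 × 50/1000 = 0.0117 mol. V_base = moles / 0.164 × 1000 = 71.3 mL.

V_{base} = 71.3 mL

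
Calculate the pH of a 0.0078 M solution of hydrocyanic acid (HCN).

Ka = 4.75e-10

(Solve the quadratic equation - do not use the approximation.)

x² + Ka×x - Ka×C = 0. Using quadratic formula: [H⁺] = 1.9246e-06

pH = 5.72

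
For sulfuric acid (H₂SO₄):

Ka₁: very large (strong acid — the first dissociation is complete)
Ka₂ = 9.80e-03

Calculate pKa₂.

pKa₂ = -log(Ka₂) = -log(9.80e-03) = 2.01.

pK_{a2} = 2.01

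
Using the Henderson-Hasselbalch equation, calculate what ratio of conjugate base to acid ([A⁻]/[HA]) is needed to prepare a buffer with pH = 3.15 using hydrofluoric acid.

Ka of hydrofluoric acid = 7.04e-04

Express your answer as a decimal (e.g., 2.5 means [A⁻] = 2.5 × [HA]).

pKa = -log(7.04e-04) = 3.1524. pH = pKa + log([A⁻]/[HA]), so log([A⁻]/[HA]) = pH − pKa = 3.15 − 3.1524 = -0.0024. [A⁻]/[HA] = 10^(-0.0024) = 0.994

[A⁻]/[HA] = 0.994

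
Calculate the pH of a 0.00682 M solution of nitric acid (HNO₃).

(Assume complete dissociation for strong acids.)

[H⁺] = 0.00682 M for strong acid. pH = -log[H⁺] = -log(0.00682)

pH = 2.17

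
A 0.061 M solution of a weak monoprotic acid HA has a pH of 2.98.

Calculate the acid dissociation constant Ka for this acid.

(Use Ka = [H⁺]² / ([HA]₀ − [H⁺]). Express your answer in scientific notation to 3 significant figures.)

[H⁺] = 10^(−pH) = 10^(−2.98) = 1.047e-03 M. For HA ⇌ H⁺ + A⁻, Ka = [H⁺][A⁻]/[HA] = [H⁺]² / ([HA]₀ − [H⁺]) = (1.047e-03)² / (0.061 − 1.047e-03) = 1.83e-05.

K_a = 1.83e-05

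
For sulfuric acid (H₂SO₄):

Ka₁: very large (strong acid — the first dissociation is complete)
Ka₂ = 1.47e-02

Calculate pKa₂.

pKa₂ = -log(Ka₂) = -log(1.47e-02) = 1.83.

pK_{a2} = 1.83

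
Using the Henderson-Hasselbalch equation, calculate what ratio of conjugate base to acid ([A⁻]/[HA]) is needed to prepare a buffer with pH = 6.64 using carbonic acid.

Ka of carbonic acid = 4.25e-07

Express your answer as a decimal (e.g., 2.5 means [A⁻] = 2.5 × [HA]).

pKa = -log(4.25e-07) = 6.3716. pH = pKa + log([A⁻]/[HA]), so log([A⁻]/[HA]) = pH − pKa = 6.64 − 6.3716 = 0.2684. [A⁻]/[HA] = 10^(0.2684) = 1.86

[A⁻]/[HA] = 1.86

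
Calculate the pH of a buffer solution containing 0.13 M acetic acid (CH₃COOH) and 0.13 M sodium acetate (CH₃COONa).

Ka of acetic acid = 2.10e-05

pKa = -log(2.10e-05) = 4.68. pH = pKa + log([A⁻]/[HA]) = 4.68 + log(0.13/0.13)

pH = 4.68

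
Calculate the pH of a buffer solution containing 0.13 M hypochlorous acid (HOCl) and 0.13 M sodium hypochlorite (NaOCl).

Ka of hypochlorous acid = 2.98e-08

pKa = -log(2.98e-08) = 7.53. pH = pKa + log([A⁻]/[HA]) = 7.53 + log(0.13/0.13)

pH = 7.53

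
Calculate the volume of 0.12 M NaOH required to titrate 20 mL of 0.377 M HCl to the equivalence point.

At equivalence: moles acid = moles base. moles HCl = 0.377 × 20/1000 = 0.00754 mol. V_base = moles / 0.12 × 1000 = 62.8 mL.

V_{base} = 62.8 mL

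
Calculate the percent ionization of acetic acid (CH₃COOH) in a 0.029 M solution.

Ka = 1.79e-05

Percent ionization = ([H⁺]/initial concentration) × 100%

Using Ka equilibrium: x² + Ka×x - Ka×C = 0. Solving: [H⁺] = 7.1159e-04. Percent = (7.1159e-04/0.029) × 100

Percent ionization = 2.45%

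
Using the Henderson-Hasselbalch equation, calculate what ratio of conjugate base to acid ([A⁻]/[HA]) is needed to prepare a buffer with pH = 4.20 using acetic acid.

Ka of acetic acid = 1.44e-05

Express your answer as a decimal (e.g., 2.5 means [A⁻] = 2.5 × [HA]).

pKa = -log(1.44e-05) = 4.8416. pH = pKa + log([A⁻]/[HA]), so log([A⁻]/[HA]) = pH − pKa = 4.20 − 4.8416 = -0.6416. [A⁻]/[HA] = 10^(-0.6416) = 0.228

[A⁻]/[HA] = 0.228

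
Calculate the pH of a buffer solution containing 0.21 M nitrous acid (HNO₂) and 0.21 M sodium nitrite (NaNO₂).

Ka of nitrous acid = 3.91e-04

pKa = -log(3.91e-04) = 3.41. pH = pKa + log([A⁻]/[HA]) = 3.41 + log(0.21/0.21)

pH = 3.41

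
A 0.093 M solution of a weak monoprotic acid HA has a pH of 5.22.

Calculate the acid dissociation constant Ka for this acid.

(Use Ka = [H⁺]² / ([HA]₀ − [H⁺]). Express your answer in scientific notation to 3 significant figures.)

[H⁺] = 10^(−pH) = 10^(−5.22) = 6.026e-06 M. For HA ⇌ H⁺ + A⁻, Ka = [H⁺][A⁻]/[HA] = [H⁺]² / ([HA]₀ − [H⁺]) = (6.026e-06)² / (0.093 − 6.026e-06) = 3.90e-10.

K_a = 3.90e-10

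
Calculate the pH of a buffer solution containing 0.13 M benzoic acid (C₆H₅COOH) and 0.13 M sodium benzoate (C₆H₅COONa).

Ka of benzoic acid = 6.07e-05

pKa = -log(6.07e-05) = 4.22. pH = pKa + log([A⁻]/[HA]) = 4.22 + log(0.13/0.13)

pH = 4.22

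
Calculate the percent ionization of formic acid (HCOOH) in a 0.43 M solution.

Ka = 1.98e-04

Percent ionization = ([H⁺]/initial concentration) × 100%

Using Ka equilibrium: x² + Ka×x - Ka×C = 0. Solving: [H⁺] = 9.1287e-03. Percent = (9.1287e-03/0.43) × 100

Percent ionization = 2.12%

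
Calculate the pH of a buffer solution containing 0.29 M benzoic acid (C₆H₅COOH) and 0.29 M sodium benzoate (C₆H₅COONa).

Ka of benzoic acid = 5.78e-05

pKa = -log(5.78e-05) = 4.24. pH = pKa + log([A⁻]/[HA]) = 4.24 + log(0.29/0.29)

pH = 4.24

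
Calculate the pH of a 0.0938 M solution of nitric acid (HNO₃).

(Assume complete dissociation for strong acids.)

[H⁺] = 0.0938 M for strong acid. pH = -log[H⁺] = -log(0.0938)

pH = 1.03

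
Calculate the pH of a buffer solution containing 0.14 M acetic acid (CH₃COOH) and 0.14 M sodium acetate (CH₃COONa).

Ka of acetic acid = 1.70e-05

pKa = -log(1.70e-05) = 4.77. pH = pKa + log([A⁻]/[HA]) = 4.77 + log(0.14/0.14)

pH = 4.77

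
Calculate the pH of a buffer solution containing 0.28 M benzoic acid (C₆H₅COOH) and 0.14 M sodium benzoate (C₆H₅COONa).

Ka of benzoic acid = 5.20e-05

pKa = -log(5.20e-05) = 4.28. pH = pKa + log([A⁻]/[HA]) = 4.28 + log(0.14/0.28)

pH = 3.98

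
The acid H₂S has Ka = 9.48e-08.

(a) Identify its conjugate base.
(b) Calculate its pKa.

(a) The conjugate base is formed by removing one H⁺ from H₂S, giving HS⁻. (b) pKa = -log(Ka) = -log(9.48e-08) = 7.02.

Conjugate base: HS⁻; pK_a = 7.02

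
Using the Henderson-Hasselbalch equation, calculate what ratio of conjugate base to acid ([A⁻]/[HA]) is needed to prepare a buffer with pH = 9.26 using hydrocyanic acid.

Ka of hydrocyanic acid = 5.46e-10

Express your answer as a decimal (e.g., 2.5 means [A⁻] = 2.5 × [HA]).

pKa = -log(5.46e-10) = 9.2628. pH = pKa + log([A⁻]/[HA]), so log([A⁻]/[HA]) = pH − pKa = 9.26 − 9.2628 = -0.0028. [A⁻]/[HA] = 10^(-0.0028) = 0.994

[A⁻]/[HA] = 0.994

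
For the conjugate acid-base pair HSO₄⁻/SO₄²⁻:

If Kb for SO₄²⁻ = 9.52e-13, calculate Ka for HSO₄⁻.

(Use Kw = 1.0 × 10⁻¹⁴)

For a conjugate pair Ka × Kb = Kw, so Ka = Kw/Kb = 1.0 × 10⁻¹⁴ / 9.52e-13 = 1.05e-02.

K_a = 1.05e-02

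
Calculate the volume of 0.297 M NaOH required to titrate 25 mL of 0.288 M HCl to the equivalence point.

At equivalence: moles acid = moles base. moles HCl = 0.288 × 25/1000 = 0.0072 mol. V_base = moles / 0.297 × 1000 = 24.2 mL.

V_{base} = 24.2 mL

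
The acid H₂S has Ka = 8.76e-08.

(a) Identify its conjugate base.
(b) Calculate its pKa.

(a) The conjugate base is formed by removing one H⁺ from H₂S, giving HS⁻. (b) pKa = -log(Ka) = -log(8.76e-08) = 7.06.

Conjugate base: HS⁻; pK_a = 7.06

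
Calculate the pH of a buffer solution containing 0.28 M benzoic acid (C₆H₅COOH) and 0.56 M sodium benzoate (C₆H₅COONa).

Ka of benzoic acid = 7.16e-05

pKa = -log(7.16e-05) = 4.15. pH = pKa + log([A⁻]/[HA]) = 4.15 + log(0.56/0.28)

pH = 4.45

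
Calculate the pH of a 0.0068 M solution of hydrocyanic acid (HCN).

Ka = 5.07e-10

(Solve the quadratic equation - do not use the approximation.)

x² + Ka×x - Ka×C = 0. Using quadratic formula: [H⁺] = 1.8565e-06

pH = 5.73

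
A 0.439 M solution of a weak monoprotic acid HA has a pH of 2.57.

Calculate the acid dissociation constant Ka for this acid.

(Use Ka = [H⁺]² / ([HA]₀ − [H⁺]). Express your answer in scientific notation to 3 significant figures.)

[H⁺] = 10^(−pH) = 10^(−2.57) = 2.692e-03 M. For HA ⇌ H⁺ + A⁻, Ka = [H⁺][A⁻]/[HA] = [H⁺]² / ([HA]₀ − [H⁺]) = (2.692e-03)² / (0.439 − 2.692e-03) = 1.66e-05.

K_a = 1.66e-05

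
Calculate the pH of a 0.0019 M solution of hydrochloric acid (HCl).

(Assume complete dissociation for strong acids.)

[H⁺] = 0.0019 M for strong acid. pH = -log[H⁺] = -log(0.0019)

pH = 2.72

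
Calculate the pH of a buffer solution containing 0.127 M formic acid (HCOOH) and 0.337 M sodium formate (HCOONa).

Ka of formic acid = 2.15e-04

pKa = -log(2.15e-04) = 3.67. pH = pKa + log([A⁻]/[HA]) = 3.67 + log(0.337/0.127)

pH = 4.09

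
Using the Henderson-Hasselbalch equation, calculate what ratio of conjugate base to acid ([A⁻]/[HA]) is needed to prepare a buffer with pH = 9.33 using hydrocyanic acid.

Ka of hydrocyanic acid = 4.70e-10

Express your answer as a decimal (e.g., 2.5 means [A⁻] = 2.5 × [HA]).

pKa = -log(4.70e-10) = 9.3279. pH = pKa + log([A⁻]/[HA]), so log([A⁻]/[HA]) = pH − pKa = 9.33 − 9.3279 = 0.0021. [A⁻]/[HA] = 10^(0.0021) = 1.00

[A⁻]/[HA] = 1.00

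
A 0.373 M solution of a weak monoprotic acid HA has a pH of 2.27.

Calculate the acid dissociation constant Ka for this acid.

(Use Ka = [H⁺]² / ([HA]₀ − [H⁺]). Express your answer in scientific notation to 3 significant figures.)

[H⁺] = 10^(−pH) = 10^(−2.27) = 5.370e-03 M. For HA ⇌ H⁺ + A⁻, Ka = [H⁺][A⁻]/[HA] = [H⁺]² / ([HA]₀ − [H⁺]) = (5.370e-03)² / (0.373 − 5.370e-03) = 7.84e-05.

K_a = 7.84e-05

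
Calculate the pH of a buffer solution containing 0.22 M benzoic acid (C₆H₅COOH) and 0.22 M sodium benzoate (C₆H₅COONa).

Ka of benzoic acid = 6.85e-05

pKa = -log(6.85e-05) = 4.16. pH = pKa + log([A⁻]/[HA]) = 4.16 + log(0.22/0.22)

pH = 4.16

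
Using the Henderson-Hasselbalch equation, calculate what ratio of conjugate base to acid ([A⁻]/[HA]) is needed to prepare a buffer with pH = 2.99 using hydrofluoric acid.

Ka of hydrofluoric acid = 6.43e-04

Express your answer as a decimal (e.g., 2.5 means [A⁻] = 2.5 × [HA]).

pKa = -log(6.43e-04) = 3.1918. pH = pKa + log([A⁻]/[HA]), so log([A⁻]/[HA]) = pH − pKa = 2.99 − 3.1918 = -0.2018. [A⁻]/[HA] = 10^(-0.2018) = 0.628

[A⁻]/[HA] = 0.628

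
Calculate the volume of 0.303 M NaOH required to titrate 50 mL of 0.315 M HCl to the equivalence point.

At equivalence: moles acid = moles base. moles HCl = 0.315 × 50/1000 = 0.01575 mol. V_base = moles / 0.303 × 1000 = 52.0 mL.

V_{base} = 52.0 mL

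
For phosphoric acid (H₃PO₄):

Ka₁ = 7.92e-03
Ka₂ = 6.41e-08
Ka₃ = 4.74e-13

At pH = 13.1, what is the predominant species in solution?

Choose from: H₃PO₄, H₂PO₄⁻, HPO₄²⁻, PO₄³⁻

pKa₁ = 2.10, pKa₂ = 7.19, pKa₃ = 12.32. For a polyprotic acid the predominant species crosses at each pKa: below pKa_n the protonated form dominates, above it the deprotonated form does. At pH = 13.1, the predominant species is PO₄³⁻.

PO₄³⁻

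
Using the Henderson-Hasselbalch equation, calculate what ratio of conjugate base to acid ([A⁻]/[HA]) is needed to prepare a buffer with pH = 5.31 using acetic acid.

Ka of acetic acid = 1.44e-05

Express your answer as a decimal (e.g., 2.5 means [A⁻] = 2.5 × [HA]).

pKa = -log(1.44e-05) = 4.8416. pH = pKa + log([A⁻]/[HA]), so log([A⁻]/[HA]) = pH − pKa = 5.31 − 4.8416 = 0.4684. [A⁻]/[HA] = 10^(0.4684) = 2.94

[A⁻]/[HA] = 2.94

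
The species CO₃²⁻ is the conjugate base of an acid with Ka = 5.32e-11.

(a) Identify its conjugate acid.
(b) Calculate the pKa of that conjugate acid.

(a) The conjugate acid is formed by adding one H⁺ to CO₃²⁻, giving HCO₃⁻. (b) pKa = -log(Ka) = -log(5.32e-11) = 10.27.

Conjugate acid: HCO₃⁻; pK_a = 10.27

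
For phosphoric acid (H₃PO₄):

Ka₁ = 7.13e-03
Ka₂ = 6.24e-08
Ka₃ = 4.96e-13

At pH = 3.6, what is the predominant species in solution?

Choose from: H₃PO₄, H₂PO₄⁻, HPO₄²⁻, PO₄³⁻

pKa₁ = 2.15, pKa₂ = 7.20, pKa₃ = 12.30. For a polyprotic acid the predominant species crosses at each pKa: below pKa_n the protonated form dominates, above it the deprotonated form does. At pH = 3.6, the predominant species is H₂PO₄⁻.

H₂PO₄⁻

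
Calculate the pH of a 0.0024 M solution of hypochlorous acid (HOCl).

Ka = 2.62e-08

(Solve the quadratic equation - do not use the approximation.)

x² + Ka×x - Ka×C = 0. Using quadratic formula: [H⁺] = 7.9166e-06

pH = 5.10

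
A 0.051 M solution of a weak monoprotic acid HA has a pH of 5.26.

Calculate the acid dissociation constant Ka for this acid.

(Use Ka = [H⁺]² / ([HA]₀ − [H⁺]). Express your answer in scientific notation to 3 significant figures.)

[H⁺] = 10^(−pH) = 10^(−5.26) = 5.495e-06 M. For HA ⇌ H⁺ + A⁻, Ka = [H⁺][A⁻]/[HA] = [H⁺]² / ([HA]₀ − [H⁺]) = (5.495e-06)² / (0.051 − 5.495e-06) = 5.92e-10.

K_a = 5.92e-10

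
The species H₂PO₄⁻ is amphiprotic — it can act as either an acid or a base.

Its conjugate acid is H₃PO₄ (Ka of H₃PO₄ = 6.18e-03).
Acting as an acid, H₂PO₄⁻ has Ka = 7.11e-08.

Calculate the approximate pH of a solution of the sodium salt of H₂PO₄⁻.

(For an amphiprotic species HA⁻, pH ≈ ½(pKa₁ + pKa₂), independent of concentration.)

pKa₁ = -log(6.18e-03) = 2.21; pKa₂ = -log(7.11e-08) = 7.15. For an amphiprotic species, pH ≈ ½(pKa₁ + pKa₂) = ½(2.21 + 7.15) = 4.68.

pH = 4.68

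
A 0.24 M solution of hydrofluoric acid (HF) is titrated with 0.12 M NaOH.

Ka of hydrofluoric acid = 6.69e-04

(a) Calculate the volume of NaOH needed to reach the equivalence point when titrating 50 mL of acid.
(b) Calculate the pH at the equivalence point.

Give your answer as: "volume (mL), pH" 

moles acid = 0.24 × 50/1000 = 0.012 mol; V_base = moles/0.12 × 1000 = 100.0 mL. At equivalence only the conjugate base is present: [A⁻] = 0.012/0.150 = 8.0000e-02 M. Kb = Kw/Ka = 1.49e-11; [OH⁻] = √(Kb × [A⁻]) = 1.0935e-06; pOH = 5.96; pH = 14 - pOH = 8.04.

V = 100.0 mL, pH = 8.04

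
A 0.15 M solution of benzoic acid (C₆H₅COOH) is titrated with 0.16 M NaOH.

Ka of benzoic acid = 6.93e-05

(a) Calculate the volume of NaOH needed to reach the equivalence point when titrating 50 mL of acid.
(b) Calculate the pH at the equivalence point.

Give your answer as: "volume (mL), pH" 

moles acid = 0.15 × 50/1000 = 0.0075 mol; V_base = moles/0.16 × 1000 = 46.9 mL. At equivalence only the conjugate base is present: [A⁻] = 0.0075/0.097 = 7.7419e-02 M. Kb = Kw/Ka = 1.44e-10; [OH⁻] = √(Kb × [A⁻]) = 3.3424e-06; pOH = 5.48; pH = 14 - pOH = 8.52.

V = 46.9 mL, pH = 8.52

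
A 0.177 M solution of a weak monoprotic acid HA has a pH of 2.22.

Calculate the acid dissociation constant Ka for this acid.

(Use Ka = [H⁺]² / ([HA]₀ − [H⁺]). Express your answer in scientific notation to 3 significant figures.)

[H⁺] = 10^(−pH) = 10^(−2.22) = 6.026e-03 M. For HA ⇌ H⁺ + A⁻, Ka = [H⁺][A⁻]/[HA] = [H⁺]² / ([HA]₀ − [H⁺]) = (6.026e-03)² / (0.177 − 6.026e-03) = 2.12e-04.

K_a = 2.12e-04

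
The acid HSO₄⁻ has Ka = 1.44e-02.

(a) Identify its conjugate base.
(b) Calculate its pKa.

(a) The conjugate base is formed by removing one H⁺ from HSO₄⁻, giving SO₄²⁻. (b) pKa = -log(Ka) = -log(1.44e-02) = 1.84.

Conjugate base: SO₄²⁻; pK_a = 1.84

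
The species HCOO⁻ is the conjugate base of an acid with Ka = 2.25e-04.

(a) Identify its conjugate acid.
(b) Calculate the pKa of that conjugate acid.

(a) The conjugate acid is formed by adding one H⁺ to HCOO⁻, giving HCOOH. (b) pKa = -log(Ka) = -log(2.25e-04) = 3.65.

Conjugate acid: HCOOH; pK_a = 3.65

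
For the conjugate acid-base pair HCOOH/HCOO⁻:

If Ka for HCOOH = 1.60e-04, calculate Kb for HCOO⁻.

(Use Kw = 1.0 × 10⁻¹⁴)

For a conjugate pair Ka × Kb = Kw, so Kb = Kw/Ka = 1.0 × 10⁻¹⁴ / 1.60e-04 = 6.25e-11.

K_b = 6.25e-11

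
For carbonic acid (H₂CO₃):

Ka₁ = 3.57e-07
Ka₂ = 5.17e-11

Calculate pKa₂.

pKa₂ = -log(Ka₂) = -log(5.17e-11) = 10.29.

pK_{a2} = 10.29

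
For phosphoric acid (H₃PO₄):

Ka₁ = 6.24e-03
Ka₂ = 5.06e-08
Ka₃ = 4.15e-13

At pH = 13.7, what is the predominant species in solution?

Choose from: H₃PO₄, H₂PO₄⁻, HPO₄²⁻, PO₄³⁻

pKa₁ = 2.20, pKa₂ = 7.30, pKa₃ = 12.38. For a polyprotic acid the predominant species crosses at each pKa: below pKa_n the protonated form dominates, above it the deprotonated form does. At pH = 13.7, the predominant species is PO₄³⁻.

PO₄³⁻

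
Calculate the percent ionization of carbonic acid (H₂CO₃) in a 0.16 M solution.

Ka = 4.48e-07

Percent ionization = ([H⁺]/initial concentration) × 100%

Using Ka equilibrium: x² + Ka×x - Ka×C = 0. Solving: [H⁺] = 2.6751e-04. Percent = (2.6751e-04/0.16) × 100

Percent ionization = 0.167%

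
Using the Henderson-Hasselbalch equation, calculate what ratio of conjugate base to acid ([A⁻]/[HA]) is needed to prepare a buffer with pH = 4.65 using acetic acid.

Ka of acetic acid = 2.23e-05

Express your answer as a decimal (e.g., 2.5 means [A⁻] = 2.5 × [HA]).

pKa = -log(2.23e-05) = 4.6517. pH = pKa + log([A⁻]/[HA]), so log([A⁻]/[HA]) = pH − pKa = 4.65 − 4.6517 = -0.0017. [A⁻]/[HA] = 10^(-0.0017) = 0.996

[A⁻]/[HA] = 0.996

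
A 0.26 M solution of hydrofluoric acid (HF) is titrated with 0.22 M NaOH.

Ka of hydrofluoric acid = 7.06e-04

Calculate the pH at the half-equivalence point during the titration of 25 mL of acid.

At half-equivalence [HA] = [A⁻], so Henderson-Hasselbalch gives pH = pKa = -log(7.06e-04) = 3.15.

pH = pKa = 3.15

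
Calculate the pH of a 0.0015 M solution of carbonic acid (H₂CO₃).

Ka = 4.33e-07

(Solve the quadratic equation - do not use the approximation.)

x² + Ka×x - Ka×C = 0. Using quadratic formula: [H⁺] = 2.5270e-05

pH = 4.60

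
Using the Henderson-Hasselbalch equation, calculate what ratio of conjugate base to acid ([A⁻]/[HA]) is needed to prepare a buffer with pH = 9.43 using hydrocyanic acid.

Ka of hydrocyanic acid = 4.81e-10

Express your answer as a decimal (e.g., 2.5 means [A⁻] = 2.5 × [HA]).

pKa = -log(4.81e-10) = 9.3179. pH = pKa + log([A⁻]/[HA]), so log([A⁻]/[HA]) = pH − pKa = 9.43 − 9.3179 = 0.1121. [A⁻]/[HA] = 10^(0.1121) = 1.29

[A⁻]/[HA] = 1.29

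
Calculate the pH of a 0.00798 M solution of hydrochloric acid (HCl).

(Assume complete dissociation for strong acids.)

[H⁺] = 0.00798 M for strong acid. pH = -log[H⁺] = -log(0.00798)

pH = 2.10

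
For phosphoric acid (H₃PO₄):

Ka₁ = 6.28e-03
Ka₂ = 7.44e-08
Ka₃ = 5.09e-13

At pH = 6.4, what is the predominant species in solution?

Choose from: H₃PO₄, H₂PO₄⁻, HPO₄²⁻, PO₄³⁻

pKa₁ = 2.20, pKa₂ = 7.13, pKa₃ = 12.29. For a polyprotic acid the predominant species crosses at each pKa: below pKa_n the protonated form dominates, above it the deprotonated form does. At pH = 6.4, the predominant species is H₂PO₄⁻.

H₂PO₄⁻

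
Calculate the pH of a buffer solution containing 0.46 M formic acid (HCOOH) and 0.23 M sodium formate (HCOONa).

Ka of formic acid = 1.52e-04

pKa = -log(1.52e-04) = 3.82. pH = pKa + log([A⁻]/[HA]) = 3.82 + log(0.23/0.46)

pH = 3.52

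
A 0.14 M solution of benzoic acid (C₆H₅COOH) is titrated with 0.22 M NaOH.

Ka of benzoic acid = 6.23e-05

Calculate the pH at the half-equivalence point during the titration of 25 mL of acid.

At half-equivalence [HA] = [A⁻], so Henderson-Hasselbalch gives pH = pKa = -log(6.23e-05) = 4.21.

pH = pKa = 4.21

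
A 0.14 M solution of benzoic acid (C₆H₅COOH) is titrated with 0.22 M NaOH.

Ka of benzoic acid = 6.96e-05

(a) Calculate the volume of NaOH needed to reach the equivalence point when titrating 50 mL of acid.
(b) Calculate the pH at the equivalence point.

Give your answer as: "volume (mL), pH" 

moles acid = 0.14 × 50/1000 = 0.007 mol; V_base = moles/0.22 × 1000 = 31.8 mL. At equivalence only the conjugate base is present: [A⁻] = 0.007/0.082 = 8.5556e-02 M. Kb = Kw/Ka = 1.44e-10; [OH⁻] = √(Kb × [A⁻]) = 3.5061e-06; pOH = 5.46; pH = 14 - pOH = 8.54.

V = 31.8 mL, pH = 8.54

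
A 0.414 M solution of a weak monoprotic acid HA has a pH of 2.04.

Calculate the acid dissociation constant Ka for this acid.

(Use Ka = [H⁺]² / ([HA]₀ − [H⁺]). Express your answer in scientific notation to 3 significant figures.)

[H⁺] = 10^(−pH) = 10^(−2.04) = 9.120e-03 M. For HA ⇌ H⁺ + A⁻, Ka = [H⁺][A⁻]/[HA] = [H⁺]² / ([HA]₀ − [H⁺]) = (9.120e-03)² / (0.414 − 9.120e-03) = 2.05e-04.

K_a = 2.05e-04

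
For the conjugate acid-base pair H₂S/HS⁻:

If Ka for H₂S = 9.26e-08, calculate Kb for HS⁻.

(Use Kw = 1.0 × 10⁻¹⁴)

For a conjugate pair Ka × Kb = Kw, so Kb = Kw/Ka = 1.0 × 10⁻¹⁴ / 9.26e-08 = 1.08e-07.

K_b = 1.08e-07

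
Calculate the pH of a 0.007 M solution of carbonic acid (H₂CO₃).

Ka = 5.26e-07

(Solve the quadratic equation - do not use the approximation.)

x² + Ka×x - Ka×C = 0. Using quadratic formula: [H⁺] = 6.0417e-05

pH = 4.22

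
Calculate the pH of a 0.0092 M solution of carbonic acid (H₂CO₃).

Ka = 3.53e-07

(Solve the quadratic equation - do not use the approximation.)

x² + Ka×x - Ka×C = 0. Using quadratic formula: [H⁺] = 5.6811e-05

pH = 4.25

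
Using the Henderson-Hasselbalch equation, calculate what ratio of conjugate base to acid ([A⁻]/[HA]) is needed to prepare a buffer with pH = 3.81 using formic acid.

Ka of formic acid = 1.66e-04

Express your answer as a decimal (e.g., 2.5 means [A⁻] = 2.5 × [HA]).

pKa = -log(1.66e-04) = 3.7799. pH = pKa + log([A⁻]/[HA]), so log([A⁻]/[HA]) = pH − pKa = 3.81 − 3.7799 = 0.0301. [A⁻]/[HA] = 10^(0.0301) = 1.07

[A⁻]/[HA] = 1.07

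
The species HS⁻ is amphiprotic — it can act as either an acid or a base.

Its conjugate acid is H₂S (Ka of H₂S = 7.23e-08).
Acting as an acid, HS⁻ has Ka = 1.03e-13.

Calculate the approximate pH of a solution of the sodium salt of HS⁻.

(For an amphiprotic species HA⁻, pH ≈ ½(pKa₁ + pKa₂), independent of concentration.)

pKa₁ = -log(7.23e-08) = 7.14; pKa₂ = -log(1.03e-13) = 12.99. For an amphiprotic species, pH ≈ ½(pKa₁ + pKa₂) = ½(7.14 + 12.99) = 10.06.

pH = 10.06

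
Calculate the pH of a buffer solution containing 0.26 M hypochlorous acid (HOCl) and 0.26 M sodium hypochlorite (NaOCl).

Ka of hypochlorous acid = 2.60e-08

pKa = -log(2.60e-08) = 7.59. pH = pKa + log([A⁻]/[HA]) = 7.59 + log(0.26/0.26)

pH = 7.59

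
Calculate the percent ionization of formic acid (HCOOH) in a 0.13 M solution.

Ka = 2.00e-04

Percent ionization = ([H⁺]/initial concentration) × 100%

Using Ka equilibrium: x² + Ka×x - Ka×C = 0. Solving: [H⁺] = 5.0000e-03. Percent = (5.0000e-03/0.13) × 100

Percent ionization = 3.85%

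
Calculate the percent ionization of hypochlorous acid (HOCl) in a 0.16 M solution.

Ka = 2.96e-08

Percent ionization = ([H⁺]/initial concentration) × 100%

Using Ka equilibrium: x² + Ka×x - Ka×C = 0. Solving: [H⁺] = 6.8804e-05. Percent = (6.8804e-05/0.16) × 100

Percent ionization = 0.043%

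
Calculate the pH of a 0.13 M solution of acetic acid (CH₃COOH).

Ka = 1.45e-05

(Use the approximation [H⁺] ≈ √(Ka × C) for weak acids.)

[H⁺] = √(Ka × C) = √(1.45e-05 × 0.13) = 1.3730e-03. pH = -log(1.3730e-03)

pH = 2.86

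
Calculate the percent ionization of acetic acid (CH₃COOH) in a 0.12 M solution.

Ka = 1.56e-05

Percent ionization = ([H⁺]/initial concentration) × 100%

Using Ka equilibrium: x² + Ka×x - Ka×C = 0. Solving: [H⁺] = 1.3604e-03. Percent = (1.3604e-03/0.12) × 100

Percent ionization = 1.13%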